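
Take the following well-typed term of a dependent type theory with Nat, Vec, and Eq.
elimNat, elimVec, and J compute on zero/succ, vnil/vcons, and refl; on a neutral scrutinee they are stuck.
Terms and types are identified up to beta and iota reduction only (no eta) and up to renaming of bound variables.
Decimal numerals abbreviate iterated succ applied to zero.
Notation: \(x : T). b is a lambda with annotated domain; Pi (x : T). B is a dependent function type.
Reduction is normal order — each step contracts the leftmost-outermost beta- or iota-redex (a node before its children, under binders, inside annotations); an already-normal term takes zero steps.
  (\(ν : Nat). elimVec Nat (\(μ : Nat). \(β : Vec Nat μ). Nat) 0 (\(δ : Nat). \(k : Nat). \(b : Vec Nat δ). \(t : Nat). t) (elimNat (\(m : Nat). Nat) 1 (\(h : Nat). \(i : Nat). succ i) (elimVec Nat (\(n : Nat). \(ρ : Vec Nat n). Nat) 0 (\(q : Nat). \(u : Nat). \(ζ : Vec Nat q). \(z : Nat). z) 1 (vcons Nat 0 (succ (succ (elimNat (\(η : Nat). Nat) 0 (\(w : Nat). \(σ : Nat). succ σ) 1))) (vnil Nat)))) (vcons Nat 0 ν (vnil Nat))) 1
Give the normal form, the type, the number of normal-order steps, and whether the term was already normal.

reduced normal form:
  0
the term's type:
  Nat
steps to reach normal form (normal order): 7
started in normal form: no
first redex: a beta-redex


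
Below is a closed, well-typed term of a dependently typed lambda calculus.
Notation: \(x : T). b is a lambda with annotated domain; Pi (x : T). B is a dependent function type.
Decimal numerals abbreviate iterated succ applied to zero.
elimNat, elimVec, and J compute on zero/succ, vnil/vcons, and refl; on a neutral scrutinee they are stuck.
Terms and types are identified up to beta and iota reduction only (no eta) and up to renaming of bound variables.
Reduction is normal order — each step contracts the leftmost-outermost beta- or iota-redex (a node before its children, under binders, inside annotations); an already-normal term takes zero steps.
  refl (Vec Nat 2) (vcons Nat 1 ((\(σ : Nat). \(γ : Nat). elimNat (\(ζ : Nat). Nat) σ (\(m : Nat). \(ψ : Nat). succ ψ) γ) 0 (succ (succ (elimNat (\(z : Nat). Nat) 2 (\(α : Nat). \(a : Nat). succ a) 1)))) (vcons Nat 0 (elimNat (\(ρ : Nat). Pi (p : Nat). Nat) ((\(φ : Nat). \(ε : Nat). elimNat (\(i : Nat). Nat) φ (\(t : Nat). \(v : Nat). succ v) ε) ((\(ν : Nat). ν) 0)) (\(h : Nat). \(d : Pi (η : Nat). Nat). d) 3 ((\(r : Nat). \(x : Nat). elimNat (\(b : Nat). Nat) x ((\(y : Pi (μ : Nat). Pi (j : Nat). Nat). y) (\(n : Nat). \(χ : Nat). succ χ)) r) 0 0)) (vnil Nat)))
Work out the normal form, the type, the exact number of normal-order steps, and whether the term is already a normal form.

normal form:
  refl (Vec Nat 2) (vcons Nat 1 5 (vcons Nat 0 0 (vnil Nat)))
inferred type:
  Eq (Vec Nat 2) (vcons Nat 1 5 (vcons Nat 0 0 (vnil Nat))) (vcons Nat 1 5 (vcons Nat 0 0 (vnil Nat)))
steps to reach normal form (normal order): 39
started in normal form: no
first contracted redex: a beta-redex


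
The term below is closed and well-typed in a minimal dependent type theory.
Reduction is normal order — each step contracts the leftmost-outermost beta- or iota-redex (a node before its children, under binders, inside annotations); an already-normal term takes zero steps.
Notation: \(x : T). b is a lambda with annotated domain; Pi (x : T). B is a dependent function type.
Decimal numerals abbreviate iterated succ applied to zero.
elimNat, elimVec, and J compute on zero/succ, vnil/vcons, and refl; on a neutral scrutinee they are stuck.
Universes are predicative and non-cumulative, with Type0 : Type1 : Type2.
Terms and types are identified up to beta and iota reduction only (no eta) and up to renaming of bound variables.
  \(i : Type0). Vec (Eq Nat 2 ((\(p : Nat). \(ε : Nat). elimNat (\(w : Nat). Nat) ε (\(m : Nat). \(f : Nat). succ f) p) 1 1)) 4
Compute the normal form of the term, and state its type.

normal form:
  \(i : Type0). Vec (Eq Nat 2 2) 4
type:
  Pi (i : Type0). Type0


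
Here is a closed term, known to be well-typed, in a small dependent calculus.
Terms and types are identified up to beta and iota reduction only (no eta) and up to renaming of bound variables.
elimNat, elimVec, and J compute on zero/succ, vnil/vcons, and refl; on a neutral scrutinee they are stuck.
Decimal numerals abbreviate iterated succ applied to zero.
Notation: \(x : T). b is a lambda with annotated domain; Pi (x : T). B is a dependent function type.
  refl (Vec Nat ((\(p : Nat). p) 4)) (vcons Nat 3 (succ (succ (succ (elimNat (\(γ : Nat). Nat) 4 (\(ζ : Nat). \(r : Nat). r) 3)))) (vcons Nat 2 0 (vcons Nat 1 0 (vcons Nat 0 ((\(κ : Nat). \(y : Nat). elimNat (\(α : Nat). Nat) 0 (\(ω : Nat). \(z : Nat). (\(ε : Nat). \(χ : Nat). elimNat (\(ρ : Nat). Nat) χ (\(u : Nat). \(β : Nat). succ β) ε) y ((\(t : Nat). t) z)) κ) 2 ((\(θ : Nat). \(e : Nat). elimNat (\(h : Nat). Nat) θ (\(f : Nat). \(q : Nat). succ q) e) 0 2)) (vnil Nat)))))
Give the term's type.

the term's type:
  Eq (Vec Nat 4) (vcons Nat 3 7 (vcons Nat 2 0 (vcons Nat 1 0 (vcons Nat 0 4 (vnil Nat))))) (vcons Nat 3 7 (vcons Nat 2 0 (vcons Nat 1 0 (vcons Nat 0 4 (vnil Nat)))))


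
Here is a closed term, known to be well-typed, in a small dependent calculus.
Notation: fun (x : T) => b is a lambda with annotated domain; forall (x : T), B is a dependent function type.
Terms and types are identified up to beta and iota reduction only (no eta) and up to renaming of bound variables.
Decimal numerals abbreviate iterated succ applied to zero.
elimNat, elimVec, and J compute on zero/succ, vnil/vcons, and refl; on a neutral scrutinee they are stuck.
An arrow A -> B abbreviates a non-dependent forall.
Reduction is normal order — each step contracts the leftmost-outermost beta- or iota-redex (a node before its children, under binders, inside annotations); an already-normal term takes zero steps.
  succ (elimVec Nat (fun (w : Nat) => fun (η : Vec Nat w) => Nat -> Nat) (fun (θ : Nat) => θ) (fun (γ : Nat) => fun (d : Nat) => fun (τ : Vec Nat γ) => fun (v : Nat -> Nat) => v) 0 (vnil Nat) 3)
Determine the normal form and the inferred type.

resulting normal form:
  4
inferred type:
  Nat


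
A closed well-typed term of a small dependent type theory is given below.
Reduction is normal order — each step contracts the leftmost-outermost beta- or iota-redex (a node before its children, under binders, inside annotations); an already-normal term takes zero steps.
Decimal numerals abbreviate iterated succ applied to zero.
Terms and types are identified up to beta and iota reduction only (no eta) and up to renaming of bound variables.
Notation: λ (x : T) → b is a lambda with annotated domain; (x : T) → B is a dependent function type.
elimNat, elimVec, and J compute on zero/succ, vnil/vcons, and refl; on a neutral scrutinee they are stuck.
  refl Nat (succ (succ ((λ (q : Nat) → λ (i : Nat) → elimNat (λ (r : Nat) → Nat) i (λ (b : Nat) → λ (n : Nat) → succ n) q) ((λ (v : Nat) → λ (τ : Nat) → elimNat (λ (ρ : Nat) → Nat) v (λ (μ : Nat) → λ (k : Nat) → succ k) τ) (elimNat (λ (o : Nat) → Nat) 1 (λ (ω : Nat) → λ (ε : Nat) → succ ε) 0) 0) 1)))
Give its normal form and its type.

resulting normal form:
  refl Nat 4
type:
  Eq Nat 4 4


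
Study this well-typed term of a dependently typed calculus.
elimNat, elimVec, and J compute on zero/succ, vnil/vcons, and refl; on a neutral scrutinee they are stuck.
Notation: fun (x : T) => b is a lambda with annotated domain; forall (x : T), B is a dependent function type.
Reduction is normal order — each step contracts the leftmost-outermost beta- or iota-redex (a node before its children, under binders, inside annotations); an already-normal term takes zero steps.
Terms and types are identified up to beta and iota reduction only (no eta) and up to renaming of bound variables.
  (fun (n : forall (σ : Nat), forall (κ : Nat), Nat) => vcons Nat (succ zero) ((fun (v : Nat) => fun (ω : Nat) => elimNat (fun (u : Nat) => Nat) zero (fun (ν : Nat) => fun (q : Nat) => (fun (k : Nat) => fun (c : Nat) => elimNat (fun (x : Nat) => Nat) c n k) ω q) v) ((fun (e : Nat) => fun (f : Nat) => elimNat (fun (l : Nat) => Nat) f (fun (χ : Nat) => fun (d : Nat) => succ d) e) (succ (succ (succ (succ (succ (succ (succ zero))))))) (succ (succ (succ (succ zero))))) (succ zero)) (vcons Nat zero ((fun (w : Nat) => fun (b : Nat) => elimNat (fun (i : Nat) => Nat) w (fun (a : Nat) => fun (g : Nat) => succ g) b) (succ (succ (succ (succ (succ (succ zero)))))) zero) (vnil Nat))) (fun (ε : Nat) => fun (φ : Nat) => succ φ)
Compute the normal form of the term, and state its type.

reduced normal form:
  vcons Nat (succ zero) (succ (succ (succ (succ (succ (succ (succ (succ (succ (succ (succ zero))))))))))) (vcons Nat zero (succ (succ (succ (succ (succ (succ zero)))))) (vnil Nat))
type:
  Vec Nat (succ (succ zero))
observation: normalization takes exactly 70 steps under the normal-order strategy.


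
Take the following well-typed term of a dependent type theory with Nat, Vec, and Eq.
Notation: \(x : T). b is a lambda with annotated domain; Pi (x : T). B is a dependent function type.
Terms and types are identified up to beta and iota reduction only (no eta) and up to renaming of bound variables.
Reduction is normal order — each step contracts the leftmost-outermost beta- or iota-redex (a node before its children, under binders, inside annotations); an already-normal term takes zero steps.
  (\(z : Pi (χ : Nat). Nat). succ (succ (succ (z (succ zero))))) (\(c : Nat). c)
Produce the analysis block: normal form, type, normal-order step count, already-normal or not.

reduced normal form:
  succ (succ (succ (succ zero)))
inferred type:
  Nat
normal-order step count: 2
started in normal form: no
first redex: a beta-redex


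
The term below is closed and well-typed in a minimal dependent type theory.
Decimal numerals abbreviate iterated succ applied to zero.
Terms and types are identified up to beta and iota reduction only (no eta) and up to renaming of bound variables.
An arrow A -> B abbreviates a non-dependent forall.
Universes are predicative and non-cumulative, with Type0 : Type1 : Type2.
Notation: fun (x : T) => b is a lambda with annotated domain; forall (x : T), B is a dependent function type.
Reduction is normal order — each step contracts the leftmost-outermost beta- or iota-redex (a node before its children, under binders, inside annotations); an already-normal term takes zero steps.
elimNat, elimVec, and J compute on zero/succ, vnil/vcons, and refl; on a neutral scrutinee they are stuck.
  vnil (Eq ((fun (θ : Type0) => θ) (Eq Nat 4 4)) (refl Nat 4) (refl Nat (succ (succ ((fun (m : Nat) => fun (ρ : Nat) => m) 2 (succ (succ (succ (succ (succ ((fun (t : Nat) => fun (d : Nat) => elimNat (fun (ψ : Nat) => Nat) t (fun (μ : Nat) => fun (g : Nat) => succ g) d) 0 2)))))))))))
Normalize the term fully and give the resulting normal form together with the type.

resulting normal form:
  vnil (Eq (Eq Nat 4 4) (refl Nat 4) (refl Nat 4))
type:
  Vec (Eq (Eq Nat 4 4) (refl Nat 4) (refl Nat 4)) 0
observation: the leftmost-outermost redex is a beta-redex, and normalization takes 3 steps.


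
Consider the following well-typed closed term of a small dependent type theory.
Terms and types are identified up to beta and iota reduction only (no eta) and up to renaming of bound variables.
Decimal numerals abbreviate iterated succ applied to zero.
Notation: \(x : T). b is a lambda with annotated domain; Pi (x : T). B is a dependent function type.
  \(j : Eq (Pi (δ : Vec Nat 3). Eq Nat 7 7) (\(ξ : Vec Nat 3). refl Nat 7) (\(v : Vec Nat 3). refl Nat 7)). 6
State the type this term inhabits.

inferred type:
  Pi (j : Eq (Pi (δ : Vec Nat 3). Eq Nat 7 7) (\(ξ : Vec Nat 3). refl Nat 7) (\(v : Vec Nat 3). refl Nat 7)). Nat


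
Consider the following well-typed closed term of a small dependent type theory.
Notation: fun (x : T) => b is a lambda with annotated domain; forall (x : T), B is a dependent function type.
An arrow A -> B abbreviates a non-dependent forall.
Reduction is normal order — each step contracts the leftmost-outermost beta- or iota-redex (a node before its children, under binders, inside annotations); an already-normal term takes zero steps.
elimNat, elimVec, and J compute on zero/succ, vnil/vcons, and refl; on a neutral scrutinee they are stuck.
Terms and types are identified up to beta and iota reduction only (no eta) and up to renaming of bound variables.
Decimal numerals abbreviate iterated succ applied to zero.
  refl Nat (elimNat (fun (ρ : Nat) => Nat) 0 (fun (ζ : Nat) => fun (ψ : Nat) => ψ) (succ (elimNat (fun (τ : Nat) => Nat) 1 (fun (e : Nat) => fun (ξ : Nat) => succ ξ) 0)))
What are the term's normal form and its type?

reduced normal form:
  refl Nat 0
inferred type:
  Eq Nat 0 0
observation: 8 normal-order steps normalize the term, beginning with an elimNat iota-redex.


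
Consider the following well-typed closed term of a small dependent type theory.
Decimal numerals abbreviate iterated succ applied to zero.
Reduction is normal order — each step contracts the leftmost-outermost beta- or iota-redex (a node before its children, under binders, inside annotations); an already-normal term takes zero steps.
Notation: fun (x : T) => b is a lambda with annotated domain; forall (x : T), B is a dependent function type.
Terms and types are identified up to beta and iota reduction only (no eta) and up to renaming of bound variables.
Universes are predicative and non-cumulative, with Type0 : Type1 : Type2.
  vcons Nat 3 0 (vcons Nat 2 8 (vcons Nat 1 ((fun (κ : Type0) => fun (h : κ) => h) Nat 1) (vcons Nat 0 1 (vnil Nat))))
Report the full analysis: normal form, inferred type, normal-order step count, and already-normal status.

reduced normal form:
  vcons Nat 3 0 (vcons Nat 2 8 (vcons Nat 1 1 (vcons Nat 0 1 (vnil Nat))))
inferred type:
  Vec Nat 4
steps to reach normal form (normal order): 2
already normal: no
first redex: a beta-redex


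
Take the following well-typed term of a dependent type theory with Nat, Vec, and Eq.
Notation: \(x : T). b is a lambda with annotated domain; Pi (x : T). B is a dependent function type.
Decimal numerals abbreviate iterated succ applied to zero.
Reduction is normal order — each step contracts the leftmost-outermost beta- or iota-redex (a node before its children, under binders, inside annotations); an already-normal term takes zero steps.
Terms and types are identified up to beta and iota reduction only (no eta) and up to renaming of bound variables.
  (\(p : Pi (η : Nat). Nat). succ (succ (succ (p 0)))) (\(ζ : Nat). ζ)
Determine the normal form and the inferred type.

resulting normal form:
  3
the term's type:
  Nat
observation: 2 normal-order steps normalize the term, beginning with a beta-redex.


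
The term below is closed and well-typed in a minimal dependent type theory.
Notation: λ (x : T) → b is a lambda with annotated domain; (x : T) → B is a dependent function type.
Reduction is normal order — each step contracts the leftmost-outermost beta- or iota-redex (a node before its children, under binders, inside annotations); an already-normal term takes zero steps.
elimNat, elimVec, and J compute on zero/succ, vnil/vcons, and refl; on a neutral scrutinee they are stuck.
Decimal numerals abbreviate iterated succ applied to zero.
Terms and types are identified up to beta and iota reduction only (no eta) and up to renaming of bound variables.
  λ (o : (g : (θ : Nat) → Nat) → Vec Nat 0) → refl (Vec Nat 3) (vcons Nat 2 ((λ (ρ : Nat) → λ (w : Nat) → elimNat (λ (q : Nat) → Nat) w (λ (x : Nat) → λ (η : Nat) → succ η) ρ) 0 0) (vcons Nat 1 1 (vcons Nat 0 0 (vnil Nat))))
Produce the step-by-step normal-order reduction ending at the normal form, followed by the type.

reduction (normal order):
  λ (o : (g : (θ : Nat) → Nat) → Vec Nat 0) → refl (Vec Nat 3) (vcons Nat 2 ((λ (ρ : Nat) → λ (w : Nat) → elimNat (λ (q : Nat) → Nat) w (λ (x : Nat) → λ (η : Nat) → succ η) ρ) 0 0) (vcons Nat 1 1 (vcons Nat 0 0 (vnil Nat))))
  ~> λ (o : (g : (θ : Nat) → Nat) → Vec Nat 0) → refl (Vec Nat 3) (vcons Nat 2 ((λ (ρ : Nat) → elimNat (λ (w : Nat) → Nat) ρ (λ (q : Nat) → λ (x : Nat) → succ x) 0) 0) (vcons Nat 1 1 (vcons Nat 0 0 (vnil Nat))))
  ~> λ (o : (g : (θ : Nat) → Nat) → Vec Nat 0) → refl (Vec Nat 3) (vcons Nat 2 (elimNat (λ (ρ : Nat) → Nat) 0 (λ (w : Nat) → λ (q : Nat) → succ q) 0) (vcons Nat 1 1 (vcons Nat 0 0 (vnil Nat))))
  ~> λ (o : (g : (θ : Nat) → Nat) → Vec Nat 0) → refl (Vec Nat 3) (vcons Nat 2 0 (vcons Nat 1 1 (vcons Nat 0 0 (vnil Nat))))
the term's type:
  (o : (g : (θ : Nat) → Nat) → Vec Nat 0) → Eq (Vec Nat 3) (vcons Nat 2 0 (vcons Nat 1 1 (vcons Nat 0 0 (vnil Nat)))) (vcons Nat 2 0 (vcons Nat 1 1 (vcons Nat 0 0 (vnil Nat))))


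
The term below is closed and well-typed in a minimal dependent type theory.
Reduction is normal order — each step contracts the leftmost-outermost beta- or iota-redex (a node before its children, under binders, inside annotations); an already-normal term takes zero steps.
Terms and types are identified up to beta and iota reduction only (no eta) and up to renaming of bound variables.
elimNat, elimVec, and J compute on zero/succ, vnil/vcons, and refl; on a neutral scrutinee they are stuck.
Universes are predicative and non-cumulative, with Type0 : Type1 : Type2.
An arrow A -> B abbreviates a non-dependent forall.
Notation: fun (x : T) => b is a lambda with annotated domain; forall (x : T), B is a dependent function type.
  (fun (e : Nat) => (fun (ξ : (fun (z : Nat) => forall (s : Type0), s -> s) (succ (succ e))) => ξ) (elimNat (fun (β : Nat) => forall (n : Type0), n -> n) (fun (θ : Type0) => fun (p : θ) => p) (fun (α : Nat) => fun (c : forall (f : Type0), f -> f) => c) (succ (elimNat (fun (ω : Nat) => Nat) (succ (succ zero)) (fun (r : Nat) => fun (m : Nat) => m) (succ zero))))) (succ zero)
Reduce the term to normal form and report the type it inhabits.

normal form:
  fun (e : Type0) => fun (ξ : e) => ξ
the term's type:
  forall (e : Type0), e -> e


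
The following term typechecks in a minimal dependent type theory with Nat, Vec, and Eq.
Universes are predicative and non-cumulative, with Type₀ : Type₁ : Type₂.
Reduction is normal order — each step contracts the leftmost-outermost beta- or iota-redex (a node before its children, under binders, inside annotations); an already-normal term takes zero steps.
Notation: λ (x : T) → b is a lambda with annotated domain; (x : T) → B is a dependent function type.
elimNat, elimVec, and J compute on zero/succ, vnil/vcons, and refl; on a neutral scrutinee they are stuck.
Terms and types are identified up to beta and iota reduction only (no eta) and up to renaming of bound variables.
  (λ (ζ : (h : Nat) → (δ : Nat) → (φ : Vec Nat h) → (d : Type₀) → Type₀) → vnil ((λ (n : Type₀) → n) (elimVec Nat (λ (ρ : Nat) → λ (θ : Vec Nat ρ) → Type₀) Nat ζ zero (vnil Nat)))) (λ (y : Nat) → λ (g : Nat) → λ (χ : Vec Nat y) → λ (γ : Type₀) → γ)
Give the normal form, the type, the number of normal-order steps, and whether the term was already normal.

reduced normal form:
  vnil Nat
type:
  Vec Nat zero
normal-order step count: 3
already normal: no
first redex: a beta-redex


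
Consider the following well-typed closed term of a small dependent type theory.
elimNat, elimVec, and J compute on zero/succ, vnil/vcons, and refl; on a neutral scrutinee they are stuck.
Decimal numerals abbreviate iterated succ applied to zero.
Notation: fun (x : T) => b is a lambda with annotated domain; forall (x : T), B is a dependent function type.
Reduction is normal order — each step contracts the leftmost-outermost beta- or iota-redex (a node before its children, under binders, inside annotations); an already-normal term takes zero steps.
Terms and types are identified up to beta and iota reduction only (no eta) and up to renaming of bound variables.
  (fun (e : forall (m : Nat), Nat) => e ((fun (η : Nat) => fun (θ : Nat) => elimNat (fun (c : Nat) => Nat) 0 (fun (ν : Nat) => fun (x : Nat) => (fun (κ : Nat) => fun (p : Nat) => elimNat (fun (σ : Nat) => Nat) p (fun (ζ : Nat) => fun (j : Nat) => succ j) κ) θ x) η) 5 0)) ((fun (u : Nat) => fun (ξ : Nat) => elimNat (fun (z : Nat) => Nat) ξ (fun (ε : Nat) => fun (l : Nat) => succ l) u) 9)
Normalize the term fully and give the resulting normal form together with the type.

reduced normal form:
  9
inferred type:
  Nat


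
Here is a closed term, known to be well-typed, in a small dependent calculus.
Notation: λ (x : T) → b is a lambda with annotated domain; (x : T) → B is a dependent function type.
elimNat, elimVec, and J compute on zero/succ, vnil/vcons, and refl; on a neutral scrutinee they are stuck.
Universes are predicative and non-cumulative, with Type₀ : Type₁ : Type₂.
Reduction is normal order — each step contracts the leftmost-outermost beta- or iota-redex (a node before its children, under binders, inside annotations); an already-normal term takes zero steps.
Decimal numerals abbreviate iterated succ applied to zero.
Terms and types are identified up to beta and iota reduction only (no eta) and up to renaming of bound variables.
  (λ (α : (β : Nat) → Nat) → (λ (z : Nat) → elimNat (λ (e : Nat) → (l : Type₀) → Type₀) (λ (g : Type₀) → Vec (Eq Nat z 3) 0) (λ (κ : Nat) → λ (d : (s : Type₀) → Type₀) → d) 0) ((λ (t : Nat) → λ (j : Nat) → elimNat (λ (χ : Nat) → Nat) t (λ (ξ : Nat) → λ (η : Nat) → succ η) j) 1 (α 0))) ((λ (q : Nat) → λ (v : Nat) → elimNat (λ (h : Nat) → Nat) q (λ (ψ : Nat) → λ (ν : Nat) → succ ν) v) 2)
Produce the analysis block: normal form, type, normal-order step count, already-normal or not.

reduced normal form:
  λ (α : Type₀) → Vec (Eq Nat 3 3) 0
inferred type:
  (α : Type₀) → Type₀
reduction steps (normal order): 15
started in normal form: no
first contracted redex: a beta-redex


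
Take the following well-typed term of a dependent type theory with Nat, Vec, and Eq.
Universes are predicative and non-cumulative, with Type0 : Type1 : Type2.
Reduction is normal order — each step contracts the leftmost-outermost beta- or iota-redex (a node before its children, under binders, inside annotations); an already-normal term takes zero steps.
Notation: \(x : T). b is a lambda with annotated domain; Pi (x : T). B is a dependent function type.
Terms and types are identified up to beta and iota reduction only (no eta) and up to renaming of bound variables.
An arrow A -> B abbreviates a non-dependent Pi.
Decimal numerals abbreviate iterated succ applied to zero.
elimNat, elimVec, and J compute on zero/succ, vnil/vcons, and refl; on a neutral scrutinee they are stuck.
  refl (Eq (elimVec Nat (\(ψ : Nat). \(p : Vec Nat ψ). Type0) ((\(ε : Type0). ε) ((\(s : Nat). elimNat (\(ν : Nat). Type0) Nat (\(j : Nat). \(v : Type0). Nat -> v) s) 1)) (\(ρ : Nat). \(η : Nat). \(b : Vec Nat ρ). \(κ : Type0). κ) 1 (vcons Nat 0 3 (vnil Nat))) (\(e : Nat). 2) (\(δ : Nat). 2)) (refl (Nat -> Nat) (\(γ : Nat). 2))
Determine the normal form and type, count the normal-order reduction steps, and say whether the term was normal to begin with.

reduced normal form:
  refl (Eq (Nat -> Nat) (\(ψ : Nat). 2) (\(p : Nat). 2)) (refl (Nat -> Nat) (\(ε : Nat). 2))
inferred type:
  Eq (Eq (Nat -> Nat) (\(ψ : Nat). 2) (\(p : Nat). 2)) (refl (Nat -> Nat) (\(ε : Nat). 2)) (refl (Nat -> Nat) (\(s : Nat). 2))
reduction steps (normal order): 12
started in normal form: no
first redex: an elimVec iota-redex


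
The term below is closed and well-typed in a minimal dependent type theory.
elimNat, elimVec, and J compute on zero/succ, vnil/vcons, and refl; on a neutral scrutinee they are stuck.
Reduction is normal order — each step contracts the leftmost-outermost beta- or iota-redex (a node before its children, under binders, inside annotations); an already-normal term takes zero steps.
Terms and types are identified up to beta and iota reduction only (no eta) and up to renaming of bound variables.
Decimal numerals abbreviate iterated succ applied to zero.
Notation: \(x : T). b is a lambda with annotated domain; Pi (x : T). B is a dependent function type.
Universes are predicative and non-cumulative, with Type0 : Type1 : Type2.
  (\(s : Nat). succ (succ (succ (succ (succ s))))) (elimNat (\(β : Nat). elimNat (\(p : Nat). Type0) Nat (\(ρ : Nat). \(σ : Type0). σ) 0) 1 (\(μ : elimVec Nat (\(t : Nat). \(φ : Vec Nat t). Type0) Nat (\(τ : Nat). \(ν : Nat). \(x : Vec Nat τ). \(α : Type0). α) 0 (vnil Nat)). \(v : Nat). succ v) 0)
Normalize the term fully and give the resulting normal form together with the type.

normal form:
  6
the term's type:
  Nat


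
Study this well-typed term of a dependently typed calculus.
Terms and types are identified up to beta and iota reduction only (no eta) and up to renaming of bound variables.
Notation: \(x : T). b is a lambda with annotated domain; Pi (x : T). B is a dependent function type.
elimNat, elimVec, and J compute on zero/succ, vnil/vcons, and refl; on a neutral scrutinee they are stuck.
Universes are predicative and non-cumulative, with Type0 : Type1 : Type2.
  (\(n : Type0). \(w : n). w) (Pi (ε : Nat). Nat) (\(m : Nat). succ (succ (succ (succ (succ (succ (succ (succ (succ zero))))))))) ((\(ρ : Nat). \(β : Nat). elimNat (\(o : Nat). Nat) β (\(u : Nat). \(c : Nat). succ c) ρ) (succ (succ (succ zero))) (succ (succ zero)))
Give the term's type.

type:
  Nat


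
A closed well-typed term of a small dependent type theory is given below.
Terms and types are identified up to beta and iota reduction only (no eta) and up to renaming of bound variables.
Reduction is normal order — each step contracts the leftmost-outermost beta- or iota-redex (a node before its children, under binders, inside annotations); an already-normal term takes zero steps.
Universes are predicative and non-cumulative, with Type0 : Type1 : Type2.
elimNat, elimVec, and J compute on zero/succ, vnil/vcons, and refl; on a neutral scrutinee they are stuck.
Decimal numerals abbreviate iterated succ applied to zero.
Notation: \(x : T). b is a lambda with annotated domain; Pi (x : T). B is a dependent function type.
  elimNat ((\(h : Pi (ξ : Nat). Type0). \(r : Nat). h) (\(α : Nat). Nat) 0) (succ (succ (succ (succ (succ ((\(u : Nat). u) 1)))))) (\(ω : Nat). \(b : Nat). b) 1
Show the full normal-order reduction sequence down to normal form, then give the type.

normal-order reduction:
  elimNat ((\(h : Pi (ξ : Nat). Type0). \(r : Nat). h) (\(α : Nat). Nat) 0) (succ (succ (succ (succ (succ ((\(u : Nat). u) 1)))))) (\(ω : Nat). \(b : Nat). b) 1
  ~> (\(h : Nat). \(ξ : Nat). ξ) 0 (elimNat ((\(r : Pi (α : Nat). Type0). \(u : Nat). r) (\(ω : Nat). Nat) 0) (succ (succ (succ (succ (succ ((\(b : Nat). b) 1)))))) (\(m : Nat). \(y : Nat). y) 0)
  ~> (\(h : Nat). h) (elimNat ((\(ξ : Pi (r : Nat). Type0). \(α : Nat). ξ) (\(u : Nat). Nat) 0) (succ (succ (succ (succ (succ ((\(ω : Nat). ω) 1)))))) (\(b : Nat). \(m : Nat). m) 0)
  ~> elimNat ((\(h : Pi (ξ : Nat). Type0). \(r : Nat). h) (\(α : Nat). Nat) 0) (succ (succ (succ (succ (succ ((\(u : Nat). u) 1)))))) (\(ω : Nat). \(b : Nat). b) 0
  ~> succ (succ (succ (succ (succ ((\(h : Nat). h) 1)))))
  ~> 6
type:
  Nat


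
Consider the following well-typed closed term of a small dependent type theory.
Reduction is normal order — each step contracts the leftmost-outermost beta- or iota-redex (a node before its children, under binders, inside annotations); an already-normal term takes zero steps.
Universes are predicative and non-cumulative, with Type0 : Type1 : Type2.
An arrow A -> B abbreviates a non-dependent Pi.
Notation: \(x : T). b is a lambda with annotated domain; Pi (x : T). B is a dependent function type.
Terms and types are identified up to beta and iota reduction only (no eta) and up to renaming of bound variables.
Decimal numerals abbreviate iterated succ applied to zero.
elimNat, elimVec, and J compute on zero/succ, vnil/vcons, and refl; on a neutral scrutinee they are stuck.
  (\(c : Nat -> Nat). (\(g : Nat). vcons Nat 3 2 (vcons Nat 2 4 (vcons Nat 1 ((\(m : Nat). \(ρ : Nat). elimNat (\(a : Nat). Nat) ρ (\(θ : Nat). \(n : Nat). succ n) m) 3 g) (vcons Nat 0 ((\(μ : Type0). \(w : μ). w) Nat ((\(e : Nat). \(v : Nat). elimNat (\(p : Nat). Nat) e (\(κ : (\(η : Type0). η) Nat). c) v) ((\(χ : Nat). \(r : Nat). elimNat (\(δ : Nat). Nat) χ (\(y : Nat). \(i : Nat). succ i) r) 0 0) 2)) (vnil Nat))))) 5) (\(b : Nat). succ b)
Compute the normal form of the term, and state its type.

normal form:
  vcons Nat 3 2 (vcons Nat 2 4 (vcons Nat 1 8 (vcons Nat 0 2 (vnil Nat))))
the term's type:
  Vec Nat 4
observation: normalization takes exactly 28 steps under the normal-order strategy.


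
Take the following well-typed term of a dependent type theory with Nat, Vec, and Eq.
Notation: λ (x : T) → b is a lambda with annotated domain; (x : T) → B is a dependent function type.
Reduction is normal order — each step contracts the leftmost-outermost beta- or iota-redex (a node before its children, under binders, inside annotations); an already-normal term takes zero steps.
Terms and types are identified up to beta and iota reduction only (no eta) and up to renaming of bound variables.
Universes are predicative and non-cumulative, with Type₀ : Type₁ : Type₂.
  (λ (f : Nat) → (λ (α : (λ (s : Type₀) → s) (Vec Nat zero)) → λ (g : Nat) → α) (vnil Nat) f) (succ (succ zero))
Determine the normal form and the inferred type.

normal form:
  vnil Nat
type:
  Vec Nat zero
observation: the term reaches its normal form after 3 normal-order steps.


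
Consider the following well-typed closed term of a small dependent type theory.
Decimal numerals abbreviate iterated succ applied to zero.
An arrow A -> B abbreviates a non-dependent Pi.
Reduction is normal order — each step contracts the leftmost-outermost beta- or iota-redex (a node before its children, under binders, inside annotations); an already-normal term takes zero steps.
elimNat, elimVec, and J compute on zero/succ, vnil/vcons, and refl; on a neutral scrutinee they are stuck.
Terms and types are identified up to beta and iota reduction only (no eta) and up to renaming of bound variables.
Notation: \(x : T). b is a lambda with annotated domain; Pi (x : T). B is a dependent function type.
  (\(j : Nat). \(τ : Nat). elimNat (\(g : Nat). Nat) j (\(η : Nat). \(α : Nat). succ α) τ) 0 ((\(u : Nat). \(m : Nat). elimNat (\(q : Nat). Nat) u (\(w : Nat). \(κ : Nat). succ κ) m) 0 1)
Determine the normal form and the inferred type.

normal form:
  1
the term's type:
  Nat
observation: 12 normal-order steps normalize the term, beginning with a beta-redex.


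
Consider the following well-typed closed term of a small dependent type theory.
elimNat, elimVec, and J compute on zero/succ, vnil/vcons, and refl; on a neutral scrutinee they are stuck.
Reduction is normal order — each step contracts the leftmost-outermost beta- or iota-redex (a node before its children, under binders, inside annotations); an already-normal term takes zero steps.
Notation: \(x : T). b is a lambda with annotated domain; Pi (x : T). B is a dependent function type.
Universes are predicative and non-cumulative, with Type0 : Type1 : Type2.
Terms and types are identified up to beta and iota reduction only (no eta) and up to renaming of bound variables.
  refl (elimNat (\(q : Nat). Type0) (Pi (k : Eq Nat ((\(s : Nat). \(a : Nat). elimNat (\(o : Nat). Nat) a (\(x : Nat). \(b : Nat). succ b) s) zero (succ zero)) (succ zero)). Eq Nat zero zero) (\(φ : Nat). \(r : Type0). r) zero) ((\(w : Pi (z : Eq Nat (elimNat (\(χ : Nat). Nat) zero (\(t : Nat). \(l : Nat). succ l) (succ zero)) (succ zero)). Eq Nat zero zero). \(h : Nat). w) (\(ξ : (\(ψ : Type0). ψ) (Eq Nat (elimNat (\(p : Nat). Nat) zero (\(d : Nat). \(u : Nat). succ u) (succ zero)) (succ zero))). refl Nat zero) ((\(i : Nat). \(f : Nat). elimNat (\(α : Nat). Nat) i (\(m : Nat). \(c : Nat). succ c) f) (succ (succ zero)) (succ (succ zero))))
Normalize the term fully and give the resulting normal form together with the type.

resulting normal form:
  refl (Pi (q : Eq Nat (succ zero) (succ zero)). Eq Nat zero zero) (\(k : Eq Nat (succ zero) (succ zero)). refl Nat zero)
type:
  Eq (Pi (q : Eq Nat (succ zero) (succ zero)). Eq Nat zero zero) (\(k : Eq Nat (succ zero) (succ zero)). refl Nat zero) (\(s : Eq Nat (succ zero) (succ zero)). refl Nat zero)


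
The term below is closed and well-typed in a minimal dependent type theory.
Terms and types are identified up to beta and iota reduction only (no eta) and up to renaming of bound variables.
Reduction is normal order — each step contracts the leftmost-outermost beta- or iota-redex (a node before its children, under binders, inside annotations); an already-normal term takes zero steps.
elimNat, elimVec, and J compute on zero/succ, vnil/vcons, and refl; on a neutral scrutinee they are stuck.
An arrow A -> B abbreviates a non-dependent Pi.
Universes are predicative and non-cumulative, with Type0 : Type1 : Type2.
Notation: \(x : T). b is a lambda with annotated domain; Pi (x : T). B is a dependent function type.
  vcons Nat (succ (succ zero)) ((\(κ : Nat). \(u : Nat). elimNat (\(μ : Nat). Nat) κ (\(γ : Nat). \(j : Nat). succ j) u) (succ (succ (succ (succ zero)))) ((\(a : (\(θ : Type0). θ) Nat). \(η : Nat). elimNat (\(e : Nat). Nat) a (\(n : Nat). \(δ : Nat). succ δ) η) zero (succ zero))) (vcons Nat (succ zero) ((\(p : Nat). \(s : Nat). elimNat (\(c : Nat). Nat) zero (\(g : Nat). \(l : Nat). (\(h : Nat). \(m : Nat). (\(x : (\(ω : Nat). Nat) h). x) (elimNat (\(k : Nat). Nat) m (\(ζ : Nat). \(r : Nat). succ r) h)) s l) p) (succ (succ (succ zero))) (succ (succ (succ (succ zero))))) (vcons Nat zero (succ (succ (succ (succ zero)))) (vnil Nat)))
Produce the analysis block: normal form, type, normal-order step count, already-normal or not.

resulting normal form:
  vcons Nat (succ (succ zero)) (succ (succ (succ (succ (succ zero))))) (vcons Nat (succ zero) (succ (succ (succ (succ (succ (succ (succ (succ (succ (succ (succ (succ zero)))))))))))) (vcons Nat zero (succ (succ (succ (succ zero)))) (vnil Nat)))
inferred type:
  Vec Nat (succ (succ (succ zero)))
steps to reach normal form (normal order): 72
started in normal form: no
first redex: a beta-redex


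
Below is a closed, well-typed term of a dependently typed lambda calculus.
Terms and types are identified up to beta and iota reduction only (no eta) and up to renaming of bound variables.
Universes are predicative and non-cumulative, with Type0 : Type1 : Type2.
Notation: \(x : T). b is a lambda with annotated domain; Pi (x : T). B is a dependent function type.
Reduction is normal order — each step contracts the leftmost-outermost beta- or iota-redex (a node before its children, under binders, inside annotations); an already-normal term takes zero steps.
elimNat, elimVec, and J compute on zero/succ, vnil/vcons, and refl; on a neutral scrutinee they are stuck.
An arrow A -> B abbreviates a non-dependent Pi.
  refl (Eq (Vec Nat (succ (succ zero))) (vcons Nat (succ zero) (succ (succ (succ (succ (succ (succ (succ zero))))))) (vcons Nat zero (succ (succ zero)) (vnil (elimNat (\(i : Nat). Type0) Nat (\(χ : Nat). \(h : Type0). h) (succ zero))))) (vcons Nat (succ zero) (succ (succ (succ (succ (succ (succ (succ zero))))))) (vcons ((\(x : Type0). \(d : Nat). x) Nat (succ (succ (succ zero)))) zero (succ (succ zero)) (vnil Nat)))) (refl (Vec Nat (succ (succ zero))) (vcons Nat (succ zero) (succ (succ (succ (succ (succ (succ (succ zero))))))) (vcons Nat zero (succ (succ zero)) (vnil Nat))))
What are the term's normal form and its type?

resulting normal form:
  refl (Eq (Vec Nat (succ (succ zero))) (vcons Nat (succ zero) (succ (succ (succ (succ (succ (succ (succ zero))))))) (vcons Nat zero (succ (succ zero)) (vnil Nat))) (vcons Nat (succ zero) (succ (succ (succ (succ (succ (succ (succ zero))))))) (vcons Nat zero (succ (succ zero)) (vnil Nat)))) (refl (Vec Nat (succ (succ zero))) (vcons Nat (succ zero) (succ (succ (succ (succ (succ (succ (succ zero))))))) (vcons Nat zero (succ (succ zero)) (vnil Nat))))
type:
  Eq (Eq (Vec Nat (succ (succ zero))) (vcons Nat (succ zero) (succ (succ (succ (succ (succ (succ (succ zero))))))) (vcons Nat zero (succ (succ zero)) (vnil Nat))) (vcons Nat (succ zero) (succ (succ (succ (succ (succ (succ (succ zero))))))) (vcons Nat zero (succ (succ zero)) (vnil Nat)))) (refl (Vec Nat (succ (succ zero))) (vcons Nat (succ zero) (succ (succ (succ (succ (succ (succ (succ zero))))))) (vcons Nat zero (succ (succ zero)) (vnil Nat)))) (refl (Vec Nat (succ (succ zero))) (vcons Nat (succ zero) (succ (succ (succ (succ (succ (succ (succ zero))))))) (vcons Nat zero (succ (succ zero)) (vnil Nat))))


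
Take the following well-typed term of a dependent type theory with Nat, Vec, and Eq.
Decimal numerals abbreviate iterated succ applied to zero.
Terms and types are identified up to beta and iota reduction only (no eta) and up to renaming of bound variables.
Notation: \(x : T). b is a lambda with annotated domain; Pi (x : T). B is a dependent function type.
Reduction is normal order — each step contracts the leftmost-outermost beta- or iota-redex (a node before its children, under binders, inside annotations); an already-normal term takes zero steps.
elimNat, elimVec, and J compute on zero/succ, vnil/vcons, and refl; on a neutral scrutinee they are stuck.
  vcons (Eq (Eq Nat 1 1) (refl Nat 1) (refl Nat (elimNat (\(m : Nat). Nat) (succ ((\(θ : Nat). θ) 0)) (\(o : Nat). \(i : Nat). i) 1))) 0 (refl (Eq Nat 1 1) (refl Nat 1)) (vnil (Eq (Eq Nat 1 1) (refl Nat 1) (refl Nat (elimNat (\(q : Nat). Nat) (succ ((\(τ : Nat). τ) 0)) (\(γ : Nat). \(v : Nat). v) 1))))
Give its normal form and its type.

normal form:
  vcons (Eq (Eq Nat 1 1) (refl Nat 1) (refl Nat 1)) 0 (refl (Eq Nat 1 1) (refl Nat 1)) (vnil (Eq (Eq Nat 1 1) (refl Nat 1) (refl Nat 1)))
the term's type:
  Vec (Eq (Eq Nat 1 1) (refl Nat 1) (refl Nat 1)) 1
observation: reduction starts at an elimNat iota-redex, and 10 normal-order steps reach the normal form.


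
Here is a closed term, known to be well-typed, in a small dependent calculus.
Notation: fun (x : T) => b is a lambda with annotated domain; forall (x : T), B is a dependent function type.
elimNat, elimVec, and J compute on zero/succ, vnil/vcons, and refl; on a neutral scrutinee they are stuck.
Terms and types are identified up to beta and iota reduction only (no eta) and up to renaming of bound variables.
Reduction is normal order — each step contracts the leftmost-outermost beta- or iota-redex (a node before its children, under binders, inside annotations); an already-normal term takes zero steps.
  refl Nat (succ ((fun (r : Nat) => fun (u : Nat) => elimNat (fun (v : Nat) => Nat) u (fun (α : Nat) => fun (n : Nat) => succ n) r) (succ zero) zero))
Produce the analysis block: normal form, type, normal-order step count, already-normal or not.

reduced normal form:
  refl Nat (succ (succ zero))
type:
  Eq Nat (succ (succ zero)) (succ (succ zero))
steps to reach normal form (normal order): 6
started in normal form: no
first redex: a beta-redex


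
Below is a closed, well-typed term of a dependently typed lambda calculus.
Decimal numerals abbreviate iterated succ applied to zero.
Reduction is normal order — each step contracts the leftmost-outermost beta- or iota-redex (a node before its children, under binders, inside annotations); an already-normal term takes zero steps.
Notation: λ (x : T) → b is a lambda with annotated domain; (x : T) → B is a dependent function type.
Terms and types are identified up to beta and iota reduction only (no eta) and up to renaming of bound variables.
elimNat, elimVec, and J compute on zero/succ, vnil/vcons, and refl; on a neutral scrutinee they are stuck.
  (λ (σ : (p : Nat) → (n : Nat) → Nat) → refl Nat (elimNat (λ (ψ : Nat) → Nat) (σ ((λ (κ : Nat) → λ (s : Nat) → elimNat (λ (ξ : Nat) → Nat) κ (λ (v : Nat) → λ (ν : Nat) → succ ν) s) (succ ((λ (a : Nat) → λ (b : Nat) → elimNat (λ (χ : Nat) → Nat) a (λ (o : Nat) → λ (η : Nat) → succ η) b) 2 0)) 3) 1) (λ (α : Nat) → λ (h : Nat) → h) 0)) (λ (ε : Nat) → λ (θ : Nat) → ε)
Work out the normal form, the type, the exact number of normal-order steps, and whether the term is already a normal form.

resulting normal form:
  refl Nat 6
inferred type:
  Eq Nat 6 6
steps to reach normal form (normal order): 19
started in normal form: no
first redex: a beta-redex
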